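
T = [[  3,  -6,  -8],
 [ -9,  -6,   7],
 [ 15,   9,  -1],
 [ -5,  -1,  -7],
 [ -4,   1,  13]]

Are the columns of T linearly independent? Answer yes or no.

yes

Row reduce T to echelon form.
R2 ← R2 + (3)·R1: [0, -24, -17]
R3 ← R3 − (5)·R1: [0, 39, 39]
R4 ← R4 + (5/3)·R1: [0, -11, -61/3]
R5 ← R5 + (4/3)·R1: [0, -7, 7/3]
R3 ← R3 + (13/8)·R2: [0, 0, 91/8]
R4 ← R4 − (11/24)·R2: [0, 0, -301/24]
R5 ← R5 − (7/24)·R2: [0, 0, 175/24]
R4 ← R4 + (43/39)·R3: [0, 0, 0]
R5 ← R5 − (25/39)·R3: [0, 0, 0]
3 pivots among 3 columns.
Every column is a pivot column, so the columns are linearly independent.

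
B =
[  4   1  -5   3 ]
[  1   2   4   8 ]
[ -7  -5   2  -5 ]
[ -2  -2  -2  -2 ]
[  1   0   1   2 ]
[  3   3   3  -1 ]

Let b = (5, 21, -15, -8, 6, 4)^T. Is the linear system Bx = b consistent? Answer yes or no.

yes

Row reduce the augmented matrix [B | b].
R2 ← R2 − (1/4)·R1: [0, 7/4, 21/4, 29/4, 79/4]
R3 ← R3 + (7/4)·R1: [0, -13/4, -27/4, 1/4, -25/4]
R4 ← R4 + (1/2)·R1: [0, -3/2, -9/2, -1/2, -11/2]
R5 ← R5 − (1/4)·R1: [0, -1/4, 9/4, 5/4, 19/4]
R6 ← R6 − (3/4)·R1: [0, 9/4, 27/4, -13/4, 1/4]
R3 ← R3 + (13/7)·R2: [0, 0, 3, 96/7, 213/7]
R4 ← R4 + (6/7)·R2: [0, 0, 0, 40/7, 80/7]
R5 ← R5 + (1/7)·R2: [0, 0, 3, 16/7, 53/7]
R6 ← R6 − (9/7)·R2: [0, 0, 0, -88/7, -176/7]
R5 ← R5 − R3: [0, 0, 0, -80/7, -160/7]
R5 ← R5 + (2)·R4: [0, 0, 0, 0, 0]
R6 ← R6 + (11/5)·R4: [0, 0, 0, 0, 0]
The echelon form has 4 nonzero rows, and every pivot lies in the first 4 columns, so rank(B) = rank([B|b]) = 4.
The system is consistent.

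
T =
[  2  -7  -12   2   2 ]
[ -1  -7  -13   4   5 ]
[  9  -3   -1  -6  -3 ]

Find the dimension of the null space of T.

Row reduce to echelon form.
R2 ← R2 + (1/2)·R1: [0, -21/2, -19, 5, 6]
R3 ← R3 − (9/2)·R1: [0, 57/2, 53, -15, -12]
R3 ← R3 + (19/7)·R2: [0, 0, 10/7, -10/7, 30/7]
3 nonzero rows, so rank(T) = 3.
T has 5 columns; by rank–nullity, nullity = 5 − 3 = 2.

2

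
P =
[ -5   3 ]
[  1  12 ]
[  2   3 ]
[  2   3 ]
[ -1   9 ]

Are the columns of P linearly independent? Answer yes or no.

yes

Row reduce P to echelon form.
R2 ← R2 + (1/5)·R1: [0, 63/5]
R3 ← R3 + (2/5)·R1: [0, 21/5]
R4 ← R4 + (2/5)·R1: [0, 21/5]
R5 ← R5 − (1/5)·R1: [0, 42/5]
R3 ← R3 − (1/3)·R2: [0, 0]
R4 ← R4 − (1/3)·R2: [0, 0]
R5 ← R5 − (2/3)·R2: [0, 0]
2 pivots among 2 columns.
Every column is a pivot column, so the columns are linearly independent.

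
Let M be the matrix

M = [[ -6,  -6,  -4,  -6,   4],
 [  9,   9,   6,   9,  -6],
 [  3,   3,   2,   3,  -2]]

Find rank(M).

Row reduce to echelon form.
R2 ← R2 + (3/2)·R1: [0, 0, 0, 0, 0]
R3 ← R3 + (1/2)·R1: [0, 0, 0, 0, 0]
Echelon form has 1 nonzero row, so rank(M) = 1.

1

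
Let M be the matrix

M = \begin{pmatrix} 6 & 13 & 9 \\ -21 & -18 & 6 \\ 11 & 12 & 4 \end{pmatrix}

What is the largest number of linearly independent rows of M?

Row reduce to echelon form.
R2 ← R2 + (7/2)·R1: [0, 55/2, 75/2]
R3 ← R3 − (11/6)·R1: [0, -71/6, -25/2]
R3 ← R3 + (71/165)·R2: [0, 0, 40/11]
Echelon form has 3 nonzero rows, so rank(M) = 3.
The rank gives the maximum number of linearly independent rows: 3.

3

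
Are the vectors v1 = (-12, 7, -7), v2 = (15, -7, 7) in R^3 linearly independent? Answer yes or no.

Form the matrix with these vectors as rows and row reduce.
R2 ← R2 + (5/4)·R1: [0, 7/4, -7/4]
2 nonzero rows, so the 2 vectors span a space of dimension 2.
Since 2 = 2, the vectors are linearly independent.

yes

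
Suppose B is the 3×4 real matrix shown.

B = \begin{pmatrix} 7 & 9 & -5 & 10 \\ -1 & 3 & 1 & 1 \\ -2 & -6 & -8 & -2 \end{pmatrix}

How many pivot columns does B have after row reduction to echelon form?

3

Row reduce to echelon form.
R2 ← R2 + (1/7)·R1: [0, 30/7, 2/7, 17/7]
R3 ← R3 + (2/7)·R1: [0, -24/7, -66/7, 6/7]
R3 ← R3 + (4/5)·R2: [0, 0, -46/5, 14/5]
Echelon form has 3 nonzero rows, so rank(B) = 3.
Each nonzero row contributes one pivot column: 3 pivot columns.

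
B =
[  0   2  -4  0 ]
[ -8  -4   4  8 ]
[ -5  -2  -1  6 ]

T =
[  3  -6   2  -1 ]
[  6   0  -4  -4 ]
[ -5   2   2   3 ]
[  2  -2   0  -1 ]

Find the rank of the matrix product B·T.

First compute BT:
[[ 32,  -8, -16, -20],
 [-52,  40,   8,  28],
 [-10,  16,  -4,   4]]
Now row reduce the product.
R2 ← R2 + (13/8)·R1: [0, 27, -18, -9/2]
R3 ← R3 + (5/16)·R1: [0, 27/2, -9, -9/4]
R3 ← R3 − (1/2)·R2: [0, 0, 0, 0]
2 nonzero rows, so rank(BT) = 2.

2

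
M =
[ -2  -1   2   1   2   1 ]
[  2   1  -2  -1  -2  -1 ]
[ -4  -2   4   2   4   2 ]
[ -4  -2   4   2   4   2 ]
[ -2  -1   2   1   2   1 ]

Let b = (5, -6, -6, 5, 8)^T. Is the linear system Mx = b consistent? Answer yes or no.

Row reduce the augmented matrix [M | b].
R2 ← R2 + R1: [0, 0, 0, 0, 0, 0, -1]
R3 ← R3 − (2)·R1: [0, 0, 0, 0, 0, 0, -16]
R4 ← R4 − (2)·R1: [0, 0, 0, 0, 0, 0, -5]
R5 ← R5 − R1: [0, 0, 0, 0, 0, 0, 3]
R3 ← R3 − (16)·R2: [0, 0, 0, 0, 0, 0, 0]
R4 ← R4 − (5)·R2: [0, 0, 0, 0, 0, 0, 0]
R5 ← R5 + (3)·R2: [0, 0, 0, 0, 0, 0, 0]
The echelon form has 2 nonzero rows; the last pivot sits in the augmented column, so rank(M) = 1 but rank([M|b]) = 2.
Since the ranks differ, the system is inconsistent.

no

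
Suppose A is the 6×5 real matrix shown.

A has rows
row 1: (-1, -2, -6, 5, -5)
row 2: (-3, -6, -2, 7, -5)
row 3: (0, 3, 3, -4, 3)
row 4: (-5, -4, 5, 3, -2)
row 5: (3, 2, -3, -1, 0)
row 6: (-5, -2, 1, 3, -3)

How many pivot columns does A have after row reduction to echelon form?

Row reduce to echelon form.
R2 ← R2 − (3)·R1: [0, 0, 16, -8, 10]
R4 ← R4 − (5)·R1: [0, 6, 35, -22, 23]
R5 ← R5 + (3)·R1: [0, -4, -21, 14, -15]
R6 ← R6 − (5)·R1: [0, 8, 31, -22, 22]
Swap R2 ↔ R3
R4 ← R4 − (2)·R2: [0, 0, 29, -14, 17]
R5 ← R5 + (4/3)·R2: [0, 0, -17, 26/3, -11]
R6 ← R6 − (8/3)·R2: [0, 0, 23, -34/3, 14]
R4 ← R4 − (29/16)·R3: [0, 0, 0, 1/2, -9/8]
R5 ← R5 + (17/16)·R3: [0, 0, 0, 1/6, -3/8]
R6 ← R6 − (23/16)·R3: [0, 0, 0, 1/6, -3/8]
R5 ← R5 − (1/3)·R4: [0, 0, 0, 0, 0]
R6 ← R6 − (1/3)·R4: [0, 0, 0, 0, 0]
Echelon form has 4 nonzero rows, so rank(A) = 4.
Each nonzero row contributes one pivot column: 4 pivot columns.

4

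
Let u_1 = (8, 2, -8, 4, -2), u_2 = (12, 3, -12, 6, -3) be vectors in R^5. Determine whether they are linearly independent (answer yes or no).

Form the matrix with these vectors as rows and row reduce.
R2 ← R2 − (3/2)·R1: [0, 0, 0, 0, 0]
1 nonzero row, so the 2 vectors span a space of dimension 1.
Since 1 < 2, the vectors are linearly dependent.

no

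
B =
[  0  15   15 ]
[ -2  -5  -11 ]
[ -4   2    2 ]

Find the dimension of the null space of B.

0

Row reduce to echelon form.
Swap R1 ↔ R2
R3 ← R3 − (2)·R1: [0, 12, 24]
R3 ← R3 − (4/5)·R2: [0, 0, 12]
3 nonzero rows, so rank(B) = 3.
B has 3 columns; by rank–nullity, nullity = 3 − 3 = 0.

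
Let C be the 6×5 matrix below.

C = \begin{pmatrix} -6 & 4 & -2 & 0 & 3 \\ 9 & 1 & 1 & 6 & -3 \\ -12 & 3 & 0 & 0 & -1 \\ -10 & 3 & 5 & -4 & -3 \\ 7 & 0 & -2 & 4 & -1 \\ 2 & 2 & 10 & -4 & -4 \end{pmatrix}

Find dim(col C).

Row reduce to echelon form.
R2 ← R2 + (3/2)·R1: [0, 7, -2, 6, 3/2]
R3 ← R3 − (2)·R1: [0, -5, 4, 0, -7]
R4 ← R4 − (5/3)·R1: [0, -11/3, 25/3, -4, -8]
R5 ← R5 + (7/6)·R1: [0, 14/3, -13/3, 4, 5/2]
R6 ← R6 + (1/3)·R1: [0, 10/3, 28/3, -4, -3]
R3 ← R3 + (5/7)·R2: [0, 0, 18/7, 30/7, -83/14]
R4 ← R4 + (11/21)·R2: [0, 0, 51/7, -6/7, -101/14]
R5 ← R5 − (2/3)·R2: [0, 0, -3, 0, 3/2]
R6 ← R6 − (10/21)·R2: [0, 0, 72/7, -48/7, -26/7]
R4 ← R4 − (17/6)·R3: [0, 0, 0, -13, 115/12]
R5 ← R5 + (7/6)·R3: [0, 0, 0, 5, -65/12]
R6 ← R6 − (4)·R3: [0, 0, 0, -24, 20]
R5 ← R5 + (5/13)·R4: [0, 0, 0, 0, -45/26]
R6 ← R6 − (24/13)·R4: [0, 0, 0, 0, 30/13]
R6 ← R6 + (4/3)·R5: [0, 0, 0, 0, 0]
Echelon form has 5 nonzero rows, so rank(C) = 5.
The column space has dimension equal to the rank: 5.

5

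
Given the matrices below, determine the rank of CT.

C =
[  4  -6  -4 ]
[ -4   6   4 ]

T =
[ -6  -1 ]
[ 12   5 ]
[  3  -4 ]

First compute CT:
[[-108, -18],
 [108,  18]]
Now row reduce the product.
R2 ← R2 + R1: [0, 0]
1 nonzero row, so rank(CT) = 1.

1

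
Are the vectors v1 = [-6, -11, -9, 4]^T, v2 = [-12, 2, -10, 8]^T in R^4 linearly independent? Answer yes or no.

yes

Form the matrix with these vectors as rows and row reduce.
R2 ← R2 − (2)·R1: [0, 24, 8, 0]
2 nonzero rows, so the 2 vectors span a space of dimension 2.
Since 2 = 2, the vectors are linearly independent.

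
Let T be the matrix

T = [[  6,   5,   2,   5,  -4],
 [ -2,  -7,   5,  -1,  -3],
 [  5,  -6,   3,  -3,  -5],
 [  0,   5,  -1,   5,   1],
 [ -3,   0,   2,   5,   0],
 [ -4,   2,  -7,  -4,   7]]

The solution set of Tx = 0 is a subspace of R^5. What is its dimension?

1

Row reduce to echelon form.
R2 ← R2 + (1/3)·R1: [0, -16/3, 17/3, 2/3, -13/3]
R3 ← R3 − (5/6)·R1: [0, -61/6, 4/3, -43/6, -5/3]
R5 ← R5 + (1/2)·R1: [0, 5/2, 3, 15/2, -2]
R6 ← R6 + (2/3)·R1: [0, 16/3, -17/3, -2/3, 13/3]
R3 ← R3 − (61/32)·R2: [0, 0, -303/32, -135/16, 211/32]
R4 ← R4 + (15/16)·R2: [0, 0, 69/16, 45/8, -49/16]
R5 ← R5 + (15/32)·R2: [0, 0, 181/32, 125/16, -129/32]
R6 ← R6 + R2: [0, 0, 0, 0, 0]
R4 ← R4 + (46/101)·R3: [0, 0, 0, 180/101, -6/101]
R5 ← R5 + (181/303)·R3: [0, 0, 0, 280/101, -28/303]
R5 ← R5 − (14/9)·R4: [0, 0, 0, 0, 0]
4 nonzero rows, so rank(T) = 4.
T has 5 columns; by rank–nullity, nullity = 5 − 4 = 1.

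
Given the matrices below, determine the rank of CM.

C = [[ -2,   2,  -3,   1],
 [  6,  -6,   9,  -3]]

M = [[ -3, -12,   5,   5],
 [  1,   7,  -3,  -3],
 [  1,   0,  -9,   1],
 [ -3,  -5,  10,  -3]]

1

First compute CM:
[[  2,  33,  21, -22],
 [ -6, -99, -63,  66]]
Now row reduce the product.
R2 ← R2 + (3)·R1: [0, 0, 0, 0]
1 nonzero row, so rank(CM) = 1.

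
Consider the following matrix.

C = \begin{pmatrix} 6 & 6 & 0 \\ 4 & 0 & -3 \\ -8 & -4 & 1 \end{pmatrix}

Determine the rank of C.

3

Row reduce to echelon form.
R2 ← R2 − (2/3)·R1: [0, -4, -3]
R3 ← R3 + (4/3)·R1: [0, 4, 1]
R3 ← R3 + R2: [0, 0, -2]
Echelon form has 3 nonzero rows, so rank(C) = 3.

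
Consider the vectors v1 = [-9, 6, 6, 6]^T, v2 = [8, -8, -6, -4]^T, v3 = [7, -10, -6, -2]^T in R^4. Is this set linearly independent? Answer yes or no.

Form the matrix with these vectors as rows and row reduce.
R2 ← R2 + (8/9)·R1: [0, -8/3, -2/3, 4/3]
R3 ← R3 + (7/9)·R1: [0, -16/3, -4/3, 8/3]
R3 ← R3 − (2)·R2: [0, 0, 0, 0]
2 nonzero rows, so the 3 vectors span a space of dimension 2.
Since 2 < 3, the vectors are linearly dependent.

no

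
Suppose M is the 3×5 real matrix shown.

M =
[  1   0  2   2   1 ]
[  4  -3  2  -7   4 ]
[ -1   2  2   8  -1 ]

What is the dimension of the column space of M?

2

Row reduce to echelon form.
R2 ← R2 − (4)·R1: [0, -3, -6, -15, 0]
R3 ← R3 + R1: [0, 2, 4, 10, 0]
R3 ← R3 + (2/3)·R2: [0, 0, 0, 0, 0]
Echelon form has 2 nonzero rows, so rank(M) = 2.
The column space has dimension equal to the rank: 2.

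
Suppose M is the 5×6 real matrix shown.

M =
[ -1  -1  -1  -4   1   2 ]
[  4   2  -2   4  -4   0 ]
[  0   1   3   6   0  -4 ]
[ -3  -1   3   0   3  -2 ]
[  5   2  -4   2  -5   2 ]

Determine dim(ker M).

Row reduce to echelon form.
R2 ← R2 + (4)·R1: [0, -2, -6, -12, 0, 8]
R4 ← R4 − (3)·R1: [0, 2, 6, 12, 0, -8]
R5 ← R5 + (5)·R1: [0, -3, -9, -18, 0, 12]
R3 ← R3 + (1/2)·R2: [0, 0, 0, 0, 0, 0]
R4 ← R4 + R2: [0, 0, 0, 0, 0, 0]
R5 ← R5 − (3/2)·R2: [0, 0, 0, 0, 0, 0]
2 nonzero rows, so rank(M) = 2.
M has 6 columns; by rank–nullity, nullity = 6 − 2 = 4.

4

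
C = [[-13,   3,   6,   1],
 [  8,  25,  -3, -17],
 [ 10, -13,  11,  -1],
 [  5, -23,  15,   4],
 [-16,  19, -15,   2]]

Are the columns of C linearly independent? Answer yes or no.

Row reduce C to echelon form.
R2 ← R2 + (8/13)·R1: [0, 349/13, 9/13, -213/13]
R3 ← R3 + (10/13)·R1: [0, -139/13, 203/13, -3/13]
R4 ← R4 + (5/13)·R1: [0, -284/13, 225/13, 57/13]
R5 ← R5 − (16/13)·R1: [0, 199/13, -291/13, 10/13]
R3 ← R3 + (139/349)·R2: [0, 0, 5546/349, -2358/349]
R4 ← R4 + (284/349)·R2: [0, 0, 6237/349, -3123/349]
R5 ← R5 − (199/349)·R2: [0, 0, -7950/349, 3529/349]
R4 ← R4 − (6237/5546)·R3: [0, 0, 0, -3744/2773]
R5 ← R5 + (3975/2773)·R3: [0, 0, 0, 1183/2773]
R5 ← R5 + (91/288)·R4: [0, 0, 0, 0]
4 pivots among 4 columns.
Every column is a pivot column, so the columns are linearly independent.

yes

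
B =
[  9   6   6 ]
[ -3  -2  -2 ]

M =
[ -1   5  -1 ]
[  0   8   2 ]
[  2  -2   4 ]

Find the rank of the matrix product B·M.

1

First compute BM:
[[  3,  81,  27],
 [ -1, -27,  -9]]
Now row reduce the product.
R2 ← R2 + (1/3)·R1: [0, 0, 0]
1 nonzero row, so rank(BM) = 1.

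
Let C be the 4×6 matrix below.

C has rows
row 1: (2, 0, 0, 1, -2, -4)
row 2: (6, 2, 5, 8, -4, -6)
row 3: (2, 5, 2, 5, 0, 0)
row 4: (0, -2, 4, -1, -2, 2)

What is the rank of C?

4

Row reduce to echelon form.
R2 ← R2 − (3)·R1: [0, 2, 5, 5, 2, 6]
R3 ← R3 − R1: [0, 5, 2, 4, 2, 4]
R3 ← R3 − (5/2)·R2: [0, 0, -21/2, -17/2, -3, -11]
R4 ← R4 + R2: [0, 0, 9, 4, 0, 8]
R4 ← R4 + (6/7)·R3: [0, 0, 0, -23/7, -18/7, -10/7]
Echelon form has 4 nonzero rows, so rank(C) = 4.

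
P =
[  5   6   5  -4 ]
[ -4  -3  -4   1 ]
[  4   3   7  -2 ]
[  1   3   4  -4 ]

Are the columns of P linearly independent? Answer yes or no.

no

Row reduce P to echelon form.
R2 ← R2 + (4/5)·R1: [0, 9/5, 0, -11/5]
R3 ← R3 − (4/5)·R1: [0, -9/5, 3, 6/5]
R4 ← R4 − (1/5)·R1: [0, 9/5, 3, -16/5]
R3 ← R3 + R2: [0, 0, 3, -1]
R4 ← R4 − R2: [0, 0, 3, -1]
R4 ← R4 − R3: [0, 0, 0, 0]
3 pivots among 4 columns.
Only 3 < 4 pivot columns, so the columns are linearly dependent.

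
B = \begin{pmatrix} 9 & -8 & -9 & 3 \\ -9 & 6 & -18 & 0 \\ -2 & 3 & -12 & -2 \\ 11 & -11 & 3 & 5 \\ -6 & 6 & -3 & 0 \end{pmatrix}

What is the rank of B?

Row reduce to echelon form.
R2 ← R2 + R1: [0, -2, -27, 3]
R3 ← R3 + (2/9)·R1: [0, 11/9, -14, -4/3]
R4 ← R4 − (11/9)·R1: [0, -11/9, 14, 4/3]
R5 ← R5 + (2/3)·R1: [0, 2/3, -9, 2]
R3 ← R3 + (11/18)·R2: [0, 0, -61/2, 1/2]
R4 ← R4 − (11/18)·R2: [0, 0, 61/2, -1/2]
R5 ← R5 + (1/3)·R2: [0, 0, -18, 3]
R4 ← R4 + R3: [0, 0, 0, 0]
R5 ← R5 − (36/61)·R3: [0, 0, 0, 165/61]
Swap R4 ↔ R5
Echelon form has 4 nonzero rows, so rank(B) = 4.

4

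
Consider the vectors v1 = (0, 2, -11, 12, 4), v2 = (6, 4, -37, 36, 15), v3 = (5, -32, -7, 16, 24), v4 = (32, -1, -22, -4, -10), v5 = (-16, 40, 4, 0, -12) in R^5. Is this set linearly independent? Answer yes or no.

yes

Form the matrix with these vectors as rows and row reduce.
Swap R1 ↔ R2
R3 ← R3 − (5/6)·R1: [0, -106/3, 143/6, -14, 23/2]
R4 ← R4 − (16/3)·R1: [0, -67/3, 526/3, -196, -90]
R5 ← R5 + (8/3)·R1: [0, 152/3, -284/3, 96, 28]
R3 ← R3 + (53/3)·R2: [0, 0, -341/2, 198, 493/6]
R4 ← R4 + (67/6)·R2: [0, 0, 105/2, -62, -136/3]
R5 ← R5 − (76/3)·R2: [0, 0, 184, -208, -220/3]
R4 ← R4 + (105/341)·R3: [0, 0, 0, -32/31, -40987/2046]
R5 ← R5 + (368/341)·R3: [0, 0, 0, 176/31, 15692/1023]
R5 ← R5 + (11/2)·R4: [0, 0, 0, 0, -4173/44]
5 nonzero rows, so the 5 vectors span a space of dimension 5.
Since 5 = 5, the vectors are linearly independent.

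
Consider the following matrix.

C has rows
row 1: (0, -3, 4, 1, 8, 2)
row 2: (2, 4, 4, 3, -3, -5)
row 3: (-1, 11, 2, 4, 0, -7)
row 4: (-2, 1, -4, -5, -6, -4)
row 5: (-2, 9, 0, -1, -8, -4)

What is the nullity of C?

Row reduce to echelon form.
Swap R1 ↔ R2
R3 ← R3 + (1/2)·R1: [0, 13, 4, 11/2, -3/2, -19/2]
R4 ← R4 + R1: [0, 5, 0, -2, -9, -9]
R5 ← R5 + R1: [0, 13, 4, 2, -11, -9]
R3 ← R3 + (13/3)·R2: [0, 0, 64/3, 59/6, 199/6, -5/6]
R4 ← R4 + (5/3)·R2: [0, 0, 20/3, -1/3, 13/3, -17/3]
R5 ← R5 + (13/3)·R2: [0, 0, 64/3, 19/3, 71/3, -1/3]
R4 ← R4 − (5/16)·R3: [0, 0, 0, -109/32, -193/32, -173/32]
R5 ← R5 − R3: [0, 0, 0, -7/2, -19/2, 1/2]
R5 ← R5 − (112/109)·R4: [0, 0, 0, 0, -360/109, 660/109]
5 nonzero rows, so rank(C) = 5.
C has 6 columns; by rank–nullity, nullity = 6 − 5 = 1.

1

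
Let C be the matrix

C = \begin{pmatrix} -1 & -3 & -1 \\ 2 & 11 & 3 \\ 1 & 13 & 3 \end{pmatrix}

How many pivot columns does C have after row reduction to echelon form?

2

Row reduce to echelon form.
R2 ← R2 + (2)·R1: [0, 5, 1]
R3 ← R3 + R1: [0, 10, 2]
R3 ← R3 − (2)·R2: [0, 0, 0]
Echelon form has 2 nonzero rows, so rank(C) = 2.
Each nonzero row contributes one pivot column: 2 pivot columns.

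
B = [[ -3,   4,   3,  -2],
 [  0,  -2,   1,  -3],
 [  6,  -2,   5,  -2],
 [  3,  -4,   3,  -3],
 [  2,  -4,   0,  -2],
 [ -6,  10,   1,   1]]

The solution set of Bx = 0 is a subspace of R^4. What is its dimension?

Row reduce to echelon form.
R3 ← R3 + (2)·R1: [0, 6, 11, -6]
R4 ← R4 + R1: [0, 0, 6, -5]
R5 ← R5 + (2/3)·R1: [0, -4/3, 2, -10/3]
R6 ← R6 − (2)·R1: [0, 2, -5, 5]
R3 ← R3 + (3)·R2: [0, 0, 14, -15]
R5 ← R5 − (2/3)·R2: [0, 0, 4/3, -4/3]
R6 ← R6 + R2: [0, 0, -4, 2]
R4 ← R4 − (3/7)·R3: [0, 0, 0, 10/7]
R5 ← R5 − (2/21)·R3: [0, 0, 0, 2/21]
R6 ← R6 + (2/7)·R3: [0, 0, 0, -16/7]
R5 ← R5 − (1/15)·R4: [0, 0, 0, 0]
R6 ← R6 + (8/5)·R4: [0, 0, 0, 0]
4 nonzero rows, so rank(B) = 4.
B has 4 columns; by rank–nullity, nullity = 4 − 4 = 0.

0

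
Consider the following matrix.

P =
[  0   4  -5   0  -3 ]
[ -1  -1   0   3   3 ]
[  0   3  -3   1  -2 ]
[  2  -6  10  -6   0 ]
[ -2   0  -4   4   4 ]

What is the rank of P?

3

Row reduce to echelon form.
Swap R1 ↔ R2
R4 ← R4 + (2)·R1: [0, -8, 10, 0, 6]
R5 ← R5 − (2)·R1: [0, 2, -4, -2, -2]
R3 ← R3 − (3/4)·R2: [0, 0, 3/4, 1, 1/4]
R4 ← R4 + (2)·R2: [0, 0, 0, 0, 0]
R5 ← R5 − (1/2)·R2: [0, 0, -3/2, -2, -1/2]
R5 ← R5 + (2)·R3: [0, 0, 0, 0, 0]
Echelon form has 3 nonzero rows, so rank(P) = 3.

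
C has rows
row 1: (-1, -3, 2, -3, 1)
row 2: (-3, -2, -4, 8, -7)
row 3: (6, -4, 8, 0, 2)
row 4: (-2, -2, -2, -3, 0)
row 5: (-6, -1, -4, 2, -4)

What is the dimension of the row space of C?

Row reduce to echelon form.
R2 ← R2 − (3)·R1: [0, 7, -10, 17, -10]
R3 ← R3 + (6)·R1: [0, -22, 20, -18, 8]
R4 ← R4 − (2)·R1: [0, 4, -6, 3, -2]
R5 ← R5 − (6)·R1: [0, 17, -16, 20, -10]
R3 ← R3 + (22/7)·R2: [0, 0, -80/7, 248/7, -164/7]
R4 ← R4 − (4/7)·R2: [0, 0, -2/7, -47/7, 26/7]
R5 ← R5 − (17/7)·R2: [0, 0, 58/7, -149/7, 100/7]
R4 ← R4 − (1/40)·R3: [0, 0, 0, -38/5, 43/10]
R5 ← R5 + (29/40)·R3: [0, 0, 0, 22/5, -27/10]
R5 ← R5 + (11/19)·R4: [0, 0, 0, 0, -4/19]
Echelon form has 5 nonzero rows, so rank(C) = 5.
The row space has dimension equal to the rank: 5.

5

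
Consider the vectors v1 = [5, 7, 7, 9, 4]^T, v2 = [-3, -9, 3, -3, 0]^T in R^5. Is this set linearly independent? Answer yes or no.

yes

Form the matrix with these vectors as rows and row reduce.
R2 ← R2 + (3/5)·R1: [0, -24/5, 36/5, 12/5, 12/5]
2 nonzero rows, so the 2 vectors span a space of dimension 2.
Since 2 = 2, the vectors are linearly independent.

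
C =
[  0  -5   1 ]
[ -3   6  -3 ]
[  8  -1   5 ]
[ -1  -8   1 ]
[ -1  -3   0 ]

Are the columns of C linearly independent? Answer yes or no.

no

Row reduce C to echelon form.
Swap R1 ↔ R2
R3 ← R3 + (8/3)·R1: [0, 15, -3]
R4 ← R4 − (1/3)·R1: [0, -10, 2]
R5 ← R5 − (1/3)·R1: [0, -5, 1]
R3 ← R3 + (3)·R2: [0, 0, 0]
R4 ← R4 − (2)·R2: [0, 0, 0]
R5 ← R5 − R2: [0, 0, 0]
2 pivots among 3 columns.
Only 2 < 3 pivot columns, so the columns are linearly dependent.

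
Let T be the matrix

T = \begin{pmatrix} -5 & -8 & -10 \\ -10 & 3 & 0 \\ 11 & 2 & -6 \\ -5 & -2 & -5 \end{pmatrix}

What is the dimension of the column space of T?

3

Row reduce to echelon form.
R2 ← R2 − (2)·R1: [0, 19, 20]
R3 ← R3 + (11/5)·R1: [0, -78/5, -28]
R4 ← R4 − R1: [0, 6, 5]
R3 ← R3 + (78/95)·R2: [0, 0, -220/19]
R4 ← R4 − (6/19)·R2: [0, 0, -25/19]
R4 ← R4 − (5/44)·R3: [0, 0, 0]
Echelon form has 3 nonzero rows, so rank(T) = 3.
The column space has dimension equal to the rank: 3.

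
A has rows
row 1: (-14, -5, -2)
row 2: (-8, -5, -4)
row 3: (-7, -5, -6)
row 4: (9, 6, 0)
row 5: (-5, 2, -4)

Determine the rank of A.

Row reduce to echelon form.
R2 ← R2 − (4/7)·R1: [0, -15/7, -20/7]
R3 ← R3 − (1/2)·R1: [0, -5/2, -5]
R4 ← R4 + (9/14)·R1: [0, 39/14, -9/7]
R5 ← R5 − (5/14)·R1: [0, 53/14, -23/7]
R3 ← R3 − (7/6)·R2: [0, 0, -5/3]
R4 ← R4 + (13/10)·R2: [0, 0, -5]
R5 ← R5 + (53/30)·R2: [0, 0, -25/3]
R4 ← R4 − (3)·R3: [0, 0, 0]
R5 ← R5 − (5)·R3: [0, 0, 0]
Echelon form has 3 nonzero rows, so rank(A) = 3.

3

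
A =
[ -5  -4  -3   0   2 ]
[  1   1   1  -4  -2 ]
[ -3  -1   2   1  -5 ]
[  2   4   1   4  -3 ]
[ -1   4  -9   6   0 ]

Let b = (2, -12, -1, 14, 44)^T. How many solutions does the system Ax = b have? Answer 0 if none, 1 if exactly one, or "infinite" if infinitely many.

Row reduce the augmented matrix [A | b].
R2 ← R2 + (1/5)·R1: [0, 1/5, 2/5, -4, -8/5, -58/5]
R3 ← R3 − (3/5)·R1: [0, 7/5, 19/5, 1, -31/5, -11/5]
R4 ← R4 + (2/5)·R1: [0, 12/5, -1/5, 4, -11/5, 74/5]
R5 ← R5 − (1/5)·R1: [0, 24/5, -42/5, 6, -2/5, 218/5]
R3 ← R3 − (7)·R2: [0, 0, 1, 29, 5, 79]
R4 ← R4 − (12)·R2: [0, 0, -5, 52, 17, 154]
R5 ← R5 − (24)·R2: [0, 0, -18, 102, 38, 322]
R4 ← R4 + (5)·R3: [0, 0, 0, 197, 42, 549]
R5 ← R5 + (18)·R3: [0, 0, 0, 624, 128, 1744]
R5 ← R5 − (624/197)·R4: [0, 0, 0, 0, -992/197, 992/197]
The echelon form has 5 nonzero rows, and every pivot lies in the first 5 columns, so rank(A) = rank([A|b]) = 5.
The system is consistent.
rank = 5 = number of unknowns, so the solution is unique.

1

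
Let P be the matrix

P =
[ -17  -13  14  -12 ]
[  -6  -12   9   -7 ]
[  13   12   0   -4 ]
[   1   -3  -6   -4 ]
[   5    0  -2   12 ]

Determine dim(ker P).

0

Row reduce to echelon form.
R2 ← R2 − (6/17)·R1: [0, -126/17, 69/17, -47/17]
R3 ← R3 + (13/17)·R1: [0, 35/17, 182/17, -224/17]
R4 ← R4 + (1/17)·R1: [0, -64/17, -88/17, -80/17]
R5 ← R5 + (5/17)·R1: [0, -65/17, 36/17, 144/17]
R3 ← R3 + (5/18)·R2: [0, 0, 71/6, -251/18]
R4 ← R4 − (32/63)·R2: [0, 0, -152/21, -208/63]
R5 ← R5 − (65/126)·R2: [0, 0, 1/42, 1247/126]
R4 ← R4 + (304/497)·R3: [0, 0, 0, -840/71]
R5 ← R5 − (1/497)·R3: [0, 0, 0, 2114/213]
R5 ← R5 + (151/180)·R4: [0, 0, 0, 0]
4 nonzero rows, so rank(P) = 4.
P has 4 columns; by rank–nullity, nullity = 4 − 4 = 0.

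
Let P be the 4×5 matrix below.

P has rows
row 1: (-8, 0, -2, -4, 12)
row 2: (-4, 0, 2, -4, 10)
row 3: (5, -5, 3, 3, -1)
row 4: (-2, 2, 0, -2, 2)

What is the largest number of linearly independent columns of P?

3

Row reduce to echelon form.
R2 ← R2 − (1/2)·R1: [0, 0, 3, -2, 4]
R3 ← R3 + (5/8)·R1: [0, -5, 7/4, 1/2, 13/2]
R4 ← R4 − (1/4)·R1: [0, 2, 1/2, -1, -1]
Swap R2 ↔ R3
R4 ← R4 + (2/5)·R2: [0, 0, 6/5, -4/5, 8/5]
R4 ← R4 − (2/5)·R3: [0, 0, 0, 0, 0]
Echelon form has 3 nonzero rows, so rank(P) = 3.
The rank gives the maximum number of linearly independent columns: 3.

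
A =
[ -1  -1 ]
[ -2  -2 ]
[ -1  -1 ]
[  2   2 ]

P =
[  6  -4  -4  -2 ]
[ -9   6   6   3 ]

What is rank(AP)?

First compute AP:
[[  3,  -2,  -2,  -1],
 [  6,  -4,  -4,  -2],
 [  3,  -2,  -2,  -1],
 [ -6,   4,   4,   2]]
Now row reduce the product.
R2 ← R2 − (2)·R1: [0, 0, 0, 0]
R3 ← R3 − R1: [0, 0, 0, 0]
R4 ← R4 + (2)·R1: [0, 0, 0, 0]
1 nonzero row, so rank(AP) = 1.

1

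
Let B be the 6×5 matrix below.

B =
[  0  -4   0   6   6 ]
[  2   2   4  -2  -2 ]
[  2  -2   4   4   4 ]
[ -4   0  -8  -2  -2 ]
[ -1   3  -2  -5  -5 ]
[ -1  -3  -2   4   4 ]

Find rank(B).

Row reduce to echelon form.
Swap R1 ↔ R2
R3 ← R3 − R1: [0, -4, 0, 6, 6]
R4 ← R4 + (2)·R1: [0, 4, 0, -6, -6]
R5 ← R5 + (1/2)·R1: [0, 4, 0, -6, -6]
R6 ← R6 + (1/2)·R1: [0, -2, 0, 3, 3]
R3 ← R3 − R2: [0, 0, 0, 0, 0]
R4 ← R4 + R2: [0, 0, 0, 0, 0]
R5 ← R5 + R2: [0, 0, 0, 0, 0]
R6 ← R6 − (1/2)·R2: [0, 0, 0, 0, 0]
Echelon form has 2 nonzero rows, so rank(B) = 2.

2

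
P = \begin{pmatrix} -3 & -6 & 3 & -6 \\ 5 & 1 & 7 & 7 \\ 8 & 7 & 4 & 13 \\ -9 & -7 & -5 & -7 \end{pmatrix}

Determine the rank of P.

3

Row reduce to echelon form.
R2 ← R2 + (5/3)·R1: [0, -9, 12, -3]
R3 ← R3 + (8/3)·R1: [0, -9, 12, -3]
R4 ← R4 − (3)·R1: [0, 11, -14, 11]
R3 ← R3 − R2: [0, 0, 0, 0]
R4 ← R4 + (11/9)·R2: [0, 0, 2/3, 22/3]
Swap R3 ↔ R4
Echelon form has 3 nonzero rows, so rank(P) = 3.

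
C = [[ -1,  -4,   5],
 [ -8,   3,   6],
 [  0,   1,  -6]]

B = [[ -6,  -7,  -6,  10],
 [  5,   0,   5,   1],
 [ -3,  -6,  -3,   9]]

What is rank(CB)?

First compute CB:
[[-29, -23, -29,  31],
 [ 45,  20,  45, -23],
 [ 23,  36,  23, -53]]
Now row reduce the product.
R2 ← R2 + (45/29)·R1: [0, -455/29, 0, 728/29]
R3 ← R3 + (23/29)·R1: [0, 515/29, 0, -824/29]
R3 ← R3 + (103/91)·R2: [0, 0, 0, 0]
2 nonzero rows, so rank(CB) = 2.

2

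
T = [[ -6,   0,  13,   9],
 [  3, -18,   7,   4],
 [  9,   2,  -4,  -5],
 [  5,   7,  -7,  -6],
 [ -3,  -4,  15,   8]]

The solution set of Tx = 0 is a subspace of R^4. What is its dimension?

0

Row reduce to echelon form.
R2 ← R2 + (1/2)·R1: [0, -18, 27/2, 17/2]
R3 ← R3 + (3/2)·R1: [0, 2, 31/2, 17/2]
R4 ← R4 + (5/6)·R1: [0, 7, 23/6, 3/2]
R5 ← R5 − (1/2)·R1: [0, -4, 17/2, 7/2]
R3 ← R3 + (1/9)·R2: [0, 0, 17, 85/9]
R4 ← R4 + (7/18)·R2: [0, 0, 109/12, 173/36]
R5 ← R5 − (2/9)·R2: [0, 0, 11/2, 29/18]
R4 ← R4 − (109/204)·R3: [0, 0, 0, -13/54]
R5 ← R5 − (11/34)·R3: [0, 0, 0, -13/9]
R5 ← R5 − (6)·R4: [0, 0, 0, 0]
4 nonzero rows, so rank(T) = 4.
T has 4 columns; by rank–nullity, nullity = 4 − 4 = 0.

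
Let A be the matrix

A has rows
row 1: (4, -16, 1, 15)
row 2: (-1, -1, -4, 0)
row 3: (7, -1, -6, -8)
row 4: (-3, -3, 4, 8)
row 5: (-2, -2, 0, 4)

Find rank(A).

Row reduce to echelon form.
R2 ← R2 + (1/4)·R1: [0, -5, -15/4, 15/4]
R3 ← R3 − (7/4)·R1: [0, 27, -31/4, -137/4]
R4 ← R4 + (3/4)·R1: [0, -15, 19/4, 77/4]
R5 ← R5 + (1/2)·R1: [0, -10, 1/2, 23/2]
R3 ← R3 + (27/5)·R2: [0, 0, -28, -14]
R4 ← R4 − (3)·R2: [0, 0, 16, 8]
R5 ← R5 − (2)·R2: [0, 0, 8, 4]
R4 ← R4 + (4/7)·R3: [0, 0, 0, 0]
R5 ← R5 + (2/7)·R3: [0, 0, 0, 0]
Echelon form has 3 nonzero rows, so rank(A) = 3.

3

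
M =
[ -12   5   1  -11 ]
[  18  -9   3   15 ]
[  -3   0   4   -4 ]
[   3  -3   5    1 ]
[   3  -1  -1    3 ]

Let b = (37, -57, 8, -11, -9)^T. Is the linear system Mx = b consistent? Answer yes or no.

yes

Row reduce the augmented matrix [M | b].
R2 ← R2 + (3/2)·R1: [0, -3/2, 9/2, -3/2, -3/2]
R3 ← R3 − (1/4)·R1: [0, -5/4, 15/4, -5/4, -5/4]
R4 ← R4 + (1/4)·R1: [0, -7/4, 21/4, -7/4, -7/4]
R5 ← R5 + (1/4)·R1: [0, 1/4, -3/4, 1/4, 1/4]
R3 ← R3 − (5/6)·R2: [0, 0, 0, 0, 0]
R4 ← R4 − (7/6)·R2: [0, 0, 0, 0, 0]
R5 ← R5 + (1/6)·R2: [0, 0, 0, 0, 0]
The echelon form has 2 nonzero rows, and every pivot lies in the first 4 columns, so rank(M) = rank([M|b]) = 2.
The system is consistent.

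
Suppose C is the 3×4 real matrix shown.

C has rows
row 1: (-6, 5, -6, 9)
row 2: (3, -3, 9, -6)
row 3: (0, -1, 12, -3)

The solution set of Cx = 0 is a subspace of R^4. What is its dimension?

2

Row reduce to echelon form.
R2 ← R2 + (1/2)·R1: [0, -1/2, 6, -3/2]
R3 ← R3 − (2)·R2: [0, 0, 0, 0]
2 nonzero rows, so rank(C) = 2.
C has 4 columns; by rank–nullity, nullity = 4 − 2 = 2.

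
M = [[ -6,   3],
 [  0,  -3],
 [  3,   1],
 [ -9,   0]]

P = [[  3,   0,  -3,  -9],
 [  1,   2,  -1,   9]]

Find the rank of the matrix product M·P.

2

First compute MP:
[[-15,   6,  15,  81],
 [ -3,  -6,   3, -27],
 [ 10,   2, -10, -18],
 [-27,   0,  27,  81]]
Now row reduce the product.
R2 ← R2 − (1/5)·R1: [0, -36/5, 0, -216/5]
R3 ← R3 + (2/3)·R1: [0, 6, 0, 36]
R4 ← R4 − (9/5)·R1: [0, -54/5, 0, -324/5]
R3 ← R3 + (5/6)·R2: [0, 0, 0, 0]
R4 ← R4 − (3/2)·R2: [0, 0, 0, 0]
2 nonzero rows, so rank(MP) = 2.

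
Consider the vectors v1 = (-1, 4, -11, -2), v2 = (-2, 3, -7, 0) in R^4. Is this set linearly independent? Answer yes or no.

yes

Form the matrix with these vectors as rows and row reduce.
R2 ← R2 − (2)·R1: [0, -5, 15, 4]
2 nonzero rows, so the 2 vectors span a space of dimension 2.
Since 2 = 2, the vectors are linearly independent.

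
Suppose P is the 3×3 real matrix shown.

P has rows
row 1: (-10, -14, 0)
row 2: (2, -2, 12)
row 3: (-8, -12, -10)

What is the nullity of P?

0

Row reduce to echelon form.
R2 ← R2 + (1/5)·R1: [0, -24/5, 12]
R3 ← R3 − (4/5)·R1: [0, -4/5, -10]
R3 ← R3 − (1/6)·R2: [0, 0, -12]
3 nonzero rows, so rank(P) = 3.
P has 3 columns; by rank–nullity, nullity = 3 − 3 = 0.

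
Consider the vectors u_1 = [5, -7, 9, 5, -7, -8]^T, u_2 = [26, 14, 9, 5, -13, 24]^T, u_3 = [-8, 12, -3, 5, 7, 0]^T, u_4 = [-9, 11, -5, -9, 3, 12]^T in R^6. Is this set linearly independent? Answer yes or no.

yes

Form the matrix with these vectors as rows and row reduce.
R2 ← R2 − (26/5)·R1: [0, 252/5, -189/5, -21, 117/5, 328/5]
R3 ← R3 + (8/5)·R1: [0, 4/5, 57/5, 13, -21/5, -64/5]
R4 ← R4 + (9/5)·R1: [0, -8/5, 56/5, 0, -48/5, -12/5]
R3 ← R3 − (1/63)·R2: [0, 0, 12, 40/3, -32/7, -872/63]
R4 ← R4 + (2/63)·R2: [0, 0, 10, -2/3, -62/7, -20/63]
R4 ← R4 − (5/6)·R3: [0, 0, 0, -106/9, -106/21, 2120/189]
4 nonzero rows, so the 4 vectors span a space of dimension 4.
Since 4 = 4, the vectors are linearly independent.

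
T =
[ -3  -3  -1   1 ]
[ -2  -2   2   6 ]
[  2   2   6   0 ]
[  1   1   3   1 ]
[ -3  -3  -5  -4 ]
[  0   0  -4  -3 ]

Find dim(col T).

Row reduce to echelon form.
R2 ← R2 − (2/3)·R1: [0, 0, 8/3, 16/3]
R3 ← R3 + (2/3)·R1: [0, 0, 16/3, 2/3]
R4 ← R4 + (1/3)·R1: [0, 0, 8/3, 4/3]
R5 ← R5 − R1: [0, 0, -4, -5]
R3 ← R3 − (2)·R2: [0, 0, 0, -10]
R4 ← R4 − R2: [0, 0, 0, -4]
R5 ← R5 + (3/2)·R2: [0, 0, 0, 3]
R6 ← R6 + (3/2)·R2: [0, 0, 0, 5]
R4 ← R4 − (2/5)·R3: [0, 0, 0, 0]
R5 ← R5 + (3/10)·R3: [0, 0, 0, 0]
R6 ← R6 + (1/2)·R3: [0, 0, 0, 0]
Echelon form has 3 nonzero rows, so rank(T) = 3.
The column space has dimension equal to the rank: 3.

3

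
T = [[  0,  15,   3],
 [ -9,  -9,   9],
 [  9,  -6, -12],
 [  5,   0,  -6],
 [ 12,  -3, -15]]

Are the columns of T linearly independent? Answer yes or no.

Row reduce T to echelon form.
Swap R1 ↔ R2
R3 ← R3 + R1: [0, -15, -3]
R4 ← R4 + (5/9)·R1: [0, -5, -1]
R5 ← R5 + (4/3)·R1: [0, -15, -3]
R3 ← R3 + R2: [0, 0, 0]
R4 ← R4 + (1/3)·R2: [0, 0, 0]
R5 ← R5 + R2: [0, 0, 0]
2 pivots among 3 columns.
Only 2 < 3 pivot columns, so the columns are linearly dependent.

no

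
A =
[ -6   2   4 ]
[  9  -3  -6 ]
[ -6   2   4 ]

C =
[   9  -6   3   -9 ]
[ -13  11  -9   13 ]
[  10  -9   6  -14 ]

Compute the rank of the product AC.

1

First compute AC:
[[-40,  22, -12,  24],
 [ 60, -33,  18, -36],
 [-40,  22, -12,  24]]
Now row reduce the product.
R2 ← R2 + (3/2)·R1: [0, 0, 0, 0]
R3 ← R3 − R1: [0, 0, 0, 0]
1 nonzero row, so rank(AC) = 1.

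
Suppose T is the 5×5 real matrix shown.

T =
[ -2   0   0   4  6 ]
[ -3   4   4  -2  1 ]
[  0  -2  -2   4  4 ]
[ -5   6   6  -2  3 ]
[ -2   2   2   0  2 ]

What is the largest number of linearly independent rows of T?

2

Row reduce to echelon form.
R2 ← R2 − (3/2)·R1: [0, 4, 4, -8, -8]
R4 ← R4 − (5/2)·R1: [0, 6, 6, -12, -12]
R5 ← R5 − R1: [0, 2, 2, -4, -4]
R3 ← R3 + (1/2)·R2: [0, 0, 0, 0, 0]
R4 ← R4 − (3/2)·R2: [0, 0, 0, 0, 0]
R5 ← R5 − (1/2)·R2: [0, 0, 0, 0, 0]
Echelon form has 2 nonzero rows, so rank(T) = 2.
The rank gives the maximum number of linearly independent rows: 2.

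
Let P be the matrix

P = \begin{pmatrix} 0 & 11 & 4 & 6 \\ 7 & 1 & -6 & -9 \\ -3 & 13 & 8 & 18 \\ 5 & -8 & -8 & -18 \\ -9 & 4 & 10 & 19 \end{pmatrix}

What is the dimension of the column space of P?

3

Row reduce to echelon form.
Swap R1 ↔ R2
R3 ← R3 + (3/7)·R1: [0, 94/7, 38/7, 99/7]
R4 ← R4 − (5/7)·R1: [0, -61/7, -26/7, -81/7]
R5 ← R5 + (9/7)·R1: [0, 37/7, 16/7, 52/7]
R3 ← R3 − (94/77)·R2: [0, 0, 6/11, 75/11]
R4 ← R4 + (61/77)·R2: [0, 0, -6/11, -75/11]
R5 ← R5 − (37/77)·R2: [0, 0, 4/11, 50/11]
R4 ← R4 + R3: [0, 0, 0, 0]
R5 ← R5 − (2/3)·R3: [0, 0, 0, 0]
Echelon form has 3 nonzero rows, so rank(P) = 3.
The column space has dimension equal to the rank: 3.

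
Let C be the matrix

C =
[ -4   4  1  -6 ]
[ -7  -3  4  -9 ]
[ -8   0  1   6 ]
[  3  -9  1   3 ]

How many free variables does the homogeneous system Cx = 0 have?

Row reduce to echelon form.
R2 ← R2 − (7/4)·R1: [0, -10, 9/4, 3/2]
R3 ← R3 − (2)·R1: [0, -8, -1, 18]
R4 ← R4 + (3/4)·R1: [0, -6, 7/4, -3/2]
R3 ← R3 − (4/5)·R2: [0, 0, -14/5, 84/5]
R4 ← R4 − (3/5)·R2: [0, 0, 2/5, -12/5]
R4 ← R4 + (1/7)·R3: [0, 0, 0, 0]
3 nonzero rows, so rank(C) = 3.
C has 4 columns; by rank–nullity, nullity = 4 − 3 = 1.

1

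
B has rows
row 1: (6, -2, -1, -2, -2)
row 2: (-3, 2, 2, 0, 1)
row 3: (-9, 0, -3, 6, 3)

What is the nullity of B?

Row reduce to echelon form.
R2 ← R2 + (1/2)·R1: [0, 1, 3/2, -1, 0]
R3 ← R3 + (3/2)·R1: [0, -3, -9/2, 3, 0]
R3 ← R3 + (3)·R2: [0, 0, 0, 0, 0]
2 nonzero rows, so rank(B) = 2.
B has 5 columns; by rank–nullity, nullity = 5 − 2 = 3.

3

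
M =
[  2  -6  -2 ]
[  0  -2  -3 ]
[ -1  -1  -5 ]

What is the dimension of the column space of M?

2

Row reduce to echelon form.
R3 ← R3 + (1/2)·R1: [0, -4, -6]
R3 ← R3 − (2)·R2: [0, 0, 0]
Echelon form has 2 nonzero rows, so rank(M) = 2.
The column space has dimension equal to the rank: 2.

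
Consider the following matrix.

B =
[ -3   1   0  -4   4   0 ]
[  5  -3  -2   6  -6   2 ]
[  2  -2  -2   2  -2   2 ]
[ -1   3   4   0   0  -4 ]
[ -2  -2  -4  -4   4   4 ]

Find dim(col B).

Row reduce to echelon form.
R2 ← R2 + (5/3)·R1: [0, -4/3, -2, -2/3, 2/3, 2]
R3 ← R3 + (2/3)·R1: [0, -4/3, -2, -2/3, 2/3, 2]
R4 ← R4 − (1/3)·R1: [0, 8/3, 4, 4/3, -4/3, -4]
R5 ← R5 − (2/3)·R1: [0, -8/3, -4, -4/3, 4/3, 4]
R3 ← R3 − R2: [0, 0, 0, 0, 0, 0]
R4 ← R4 + (2)·R2: [0, 0, 0, 0, 0, 0]
R5 ← R5 − (2)·R2: [0, 0, 0, 0, 0, 0]
Echelon form has 2 nonzero rows, so rank(B) = 2.
The column space has dimension equal to the rank: 2.

2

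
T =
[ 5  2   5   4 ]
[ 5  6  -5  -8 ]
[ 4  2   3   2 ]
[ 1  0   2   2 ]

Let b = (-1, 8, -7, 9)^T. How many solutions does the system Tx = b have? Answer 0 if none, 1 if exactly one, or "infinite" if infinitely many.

0

Row reduce the augmented matrix [T | b].
R2 ← R2 − R1: [0, 4, -10, -12, 9]
R3 ← R3 − (4/5)·R1: [0, 2/5, -1, -6/5, -31/5]
R4 ← R4 − (1/5)·R1: [0, -2/5, 1, 6/5, 46/5]
R3 ← R3 − (1/10)·R2: [0, 0, 0, 0, -71/10]
R4 ← R4 + (1/10)·R2: [0, 0, 0, 0, 101/10]
R4 ← R4 + (101/71)·R3: [0, 0, 0, 0, 0]
The echelon form has 3 nonzero rows; the last pivot sits in the augmented column, so rank(T) = 2 but rank([T|b]) = 3.
Since the ranks differ, the system is inconsistent.
It has no solutions.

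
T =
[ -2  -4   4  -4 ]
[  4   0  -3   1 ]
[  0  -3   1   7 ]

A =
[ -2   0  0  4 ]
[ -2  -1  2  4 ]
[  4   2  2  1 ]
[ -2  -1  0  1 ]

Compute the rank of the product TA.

First compute TA:
[[ 36,  16,   0, -24],
 [-22,  -7,  -6,  14],
 [ -4,  -2,  -4,  -4]]
Now row reduce the product.
R2 ← R2 + (11/18)·R1: [0, 25/9, -6, -2/3]
R3 ← R3 + (1/9)·R1: [0, -2/9, -4, -20/3]
R3 ← R3 + (2/25)·R2: [0, 0, -112/25, -168/25]
3 nonzero rows, so rank(TA) = 3.

3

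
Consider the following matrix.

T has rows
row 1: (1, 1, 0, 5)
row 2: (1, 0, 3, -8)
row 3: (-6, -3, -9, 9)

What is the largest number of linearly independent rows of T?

2

Row reduce to echelon form.
R2 ← R2 − R1: [0, -1, 3, -13]
R3 ← R3 + (6)·R1: [0, 3, -9, 39]
R3 ← R3 + (3)·R2: [0, 0, 0, 0]
Echelon form has 2 nonzero rows, so rank(T) = 2.
The rank gives the maximum number of linearly independent rows: 2.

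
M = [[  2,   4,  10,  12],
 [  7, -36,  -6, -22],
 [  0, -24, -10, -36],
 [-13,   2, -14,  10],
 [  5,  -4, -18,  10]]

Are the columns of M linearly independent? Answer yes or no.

Row reduce M to echelon form.
R2 ← R2 − (7/2)·R1: [0, -50, -41, -64]
R4 ← R4 + (13/2)·R1: [0, 28, 51, 88]
R5 ← R5 − (5/2)·R1: [0, -14, -43, -20]
R3 ← R3 − (12/25)·R2: [0, 0, 242/25, -132/25]
R4 ← R4 + (14/25)·R2: [0, 0, 701/25, 1304/25]
R5 ← R5 − (7/25)·R2: [0, 0, -788/25, -52/25]
R4 ← R4 − (701/242)·R3: [0, 0, 0, 742/11]
R5 ← R5 + (394/121)·R3: [0, 0, 0, -212/11]
R5 ← R5 + (2/7)·R4: [0, 0, 0, 0]
4 pivots among 4 columns.
Every column is a pivot column, so the columns are linearly independent.

yes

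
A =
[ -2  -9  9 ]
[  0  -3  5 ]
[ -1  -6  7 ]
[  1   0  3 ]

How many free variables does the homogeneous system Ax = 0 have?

1

Row reduce to echelon form.
R3 ← R3 − (1/2)·R1: [0, -3/2, 5/2]
R4 ← R4 + (1/2)·R1: [0, -9/2, 15/2]
R3 ← R3 − (1/2)·R2: [0, 0, 0]
R4 ← R4 − (3/2)·R2: [0, 0, 0]
2 nonzero rows, so rank(A) = 2.
A has 3 columns; by rank–nullity, nullity = 3 − 2 = 1.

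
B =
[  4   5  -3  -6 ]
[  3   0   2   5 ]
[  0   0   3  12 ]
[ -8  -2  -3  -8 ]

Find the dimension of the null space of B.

1

Row reduce to echelon form.
R2 ← R2 − (3/4)·R1: [0, -15/4, 17/4, 19/2]
R4 ← R4 + (2)·R1: [0, 8, -9, -20]
R4 ← R4 + (32/15)·R2: [0, 0, 1/15, 4/15]
R4 ← R4 − (1/45)·R3: [0, 0, 0, 0]
3 nonzero rows, so rank(B) = 3.
B has 4 columns; by rank–nullity, nullity = 4 − 3 = 1.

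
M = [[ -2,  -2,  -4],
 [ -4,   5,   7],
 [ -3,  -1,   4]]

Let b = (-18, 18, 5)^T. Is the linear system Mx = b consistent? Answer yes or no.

yes

Row reduce the augmented matrix [M | b].
R2 ← R2 − (2)·R1: [0, 9, 15, 54]
R3 ← R3 − (3/2)·R1: [0, 2, 10, 32]
R3 ← R3 − (2/9)·R2: [0, 0, 20/3, 20]
The echelon form has 3 nonzero rows, and every pivot lies in the first 3 columns, so rank(M) = rank([M|b]) = 3.
The system is consistent.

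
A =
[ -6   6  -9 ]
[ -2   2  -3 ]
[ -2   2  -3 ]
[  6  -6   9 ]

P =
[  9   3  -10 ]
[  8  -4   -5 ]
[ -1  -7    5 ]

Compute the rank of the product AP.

1

First compute AP:
[[  3,  21, -15],
 [  1,   7,  -5],
 [  1,   7,  -5],
 [ -3, -21,  15]]
Now row reduce the product.
R2 ← R2 − (1/3)·R1: [0, 0, 0]
R3 ← R3 − (1/3)·R1: [0, 0, 0]
R4 ← R4 + R1: [0, 0, 0]
1 nonzero row, so rank(AP) = 1.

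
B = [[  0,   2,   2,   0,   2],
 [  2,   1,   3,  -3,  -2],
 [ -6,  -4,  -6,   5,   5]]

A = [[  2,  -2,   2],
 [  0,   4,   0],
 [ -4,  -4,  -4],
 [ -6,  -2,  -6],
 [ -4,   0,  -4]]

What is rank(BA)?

2

First compute BA:
[[-16,   0, -16],
 [ 18,  -6,  18],
 [-38,  10, -38]]
Now row reduce the product.
R2 ← R2 + (9/8)·R1: [0, -6, 0]
R3 ← R3 − (19/8)·R1: [0, 10, 0]
R3 ← R3 + (5/3)·R2: [0, 0, 0]
2 nonzero rows, so rank(BA) = 2.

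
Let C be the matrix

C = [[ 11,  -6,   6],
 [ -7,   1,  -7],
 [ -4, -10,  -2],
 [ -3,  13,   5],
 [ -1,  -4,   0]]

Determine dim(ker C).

0

Row reduce to echelon form.
R2 ← R2 + (7/11)·R1: [0, -31/11, -35/11]
R3 ← R3 + (4/11)·R1: [0, -134/11, 2/11]
R4 ← R4 + (3/11)·R1: [0, 125/11, 73/11]
R5 ← R5 + (1/11)·R1: [0, -50/11, 6/11]
R3 ← R3 − (134/31)·R2: [0, 0, 432/31]
R4 ← R4 + (125/31)·R2: [0, 0, -192/31]
R5 ← R5 − (50/31)·R2: [0, 0, 176/31]
R4 ← R4 + (4/9)·R3: [0, 0, 0]
R5 ← R5 − (11/27)·R3: [0, 0, 0]
3 nonzero rows, so rank(C) = 3.
C has 3 columns; by rank–nullity, nullity = 3 − 3 = 0.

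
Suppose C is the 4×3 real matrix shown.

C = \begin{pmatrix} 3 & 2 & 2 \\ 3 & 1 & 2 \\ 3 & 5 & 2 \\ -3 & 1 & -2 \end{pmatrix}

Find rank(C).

Row reduce to echelon form.
R2 ← R2 − R1: [0, -1, 0]
R3 ← R3 − R1: [0, 3, 0]
R4 ← R4 + R1: [0, 3, 0]
R3 ← R3 + (3)·R2: [0, 0, 0]
R4 ← R4 + (3)·R2: [0, 0, 0]
Echelon form has 2 nonzero rows, so rank(C) = 2.

2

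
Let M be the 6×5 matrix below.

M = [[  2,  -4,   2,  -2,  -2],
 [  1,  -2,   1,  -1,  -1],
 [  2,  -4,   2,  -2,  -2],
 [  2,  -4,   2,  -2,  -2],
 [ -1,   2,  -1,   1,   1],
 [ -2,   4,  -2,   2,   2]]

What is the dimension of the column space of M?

Row reduce to echelon form.
R2 ← R2 − (1/2)·R1: [0, 0, 0, 0, 0]
R3 ← R3 − R1: [0, 0, 0, 0, 0]
R4 ← R4 − R1: [0, 0, 0, 0, 0]
R5 ← R5 + (1/2)·R1: [0, 0, 0, 0, 0]
R6 ← R6 + R1: [0, 0, 0, 0, 0]
Echelon form has 1 nonzero row, so rank(M) = 1.
The column space has dimension equal to the rank: 1.

1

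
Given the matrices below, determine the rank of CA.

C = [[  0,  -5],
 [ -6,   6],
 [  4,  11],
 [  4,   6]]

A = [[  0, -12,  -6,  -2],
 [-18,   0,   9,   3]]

2

First compute CA:
[[ 90,   0, -45, -15],
 [-108,  72,  90,  30],
 [-198, -48,  75,  25],
 [-108, -48,  30,  10]]
Now row reduce the product.
R2 ← R2 + (6/5)·R1: [0, 72, 36, 12]
R3 ← R3 + (11/5)·R1: [0, -48, -24, -8]
R4 ← R4 + (6/5)·R1: [0, -48, -24, -8]
R3 ← R3 + (2/3)·R2: [0, 0, 0, 0]
R4 ← R4 + (2/3)·R2: [0, 0, 0, 0]
2 nonzero rows, so rank(CA) = 2.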